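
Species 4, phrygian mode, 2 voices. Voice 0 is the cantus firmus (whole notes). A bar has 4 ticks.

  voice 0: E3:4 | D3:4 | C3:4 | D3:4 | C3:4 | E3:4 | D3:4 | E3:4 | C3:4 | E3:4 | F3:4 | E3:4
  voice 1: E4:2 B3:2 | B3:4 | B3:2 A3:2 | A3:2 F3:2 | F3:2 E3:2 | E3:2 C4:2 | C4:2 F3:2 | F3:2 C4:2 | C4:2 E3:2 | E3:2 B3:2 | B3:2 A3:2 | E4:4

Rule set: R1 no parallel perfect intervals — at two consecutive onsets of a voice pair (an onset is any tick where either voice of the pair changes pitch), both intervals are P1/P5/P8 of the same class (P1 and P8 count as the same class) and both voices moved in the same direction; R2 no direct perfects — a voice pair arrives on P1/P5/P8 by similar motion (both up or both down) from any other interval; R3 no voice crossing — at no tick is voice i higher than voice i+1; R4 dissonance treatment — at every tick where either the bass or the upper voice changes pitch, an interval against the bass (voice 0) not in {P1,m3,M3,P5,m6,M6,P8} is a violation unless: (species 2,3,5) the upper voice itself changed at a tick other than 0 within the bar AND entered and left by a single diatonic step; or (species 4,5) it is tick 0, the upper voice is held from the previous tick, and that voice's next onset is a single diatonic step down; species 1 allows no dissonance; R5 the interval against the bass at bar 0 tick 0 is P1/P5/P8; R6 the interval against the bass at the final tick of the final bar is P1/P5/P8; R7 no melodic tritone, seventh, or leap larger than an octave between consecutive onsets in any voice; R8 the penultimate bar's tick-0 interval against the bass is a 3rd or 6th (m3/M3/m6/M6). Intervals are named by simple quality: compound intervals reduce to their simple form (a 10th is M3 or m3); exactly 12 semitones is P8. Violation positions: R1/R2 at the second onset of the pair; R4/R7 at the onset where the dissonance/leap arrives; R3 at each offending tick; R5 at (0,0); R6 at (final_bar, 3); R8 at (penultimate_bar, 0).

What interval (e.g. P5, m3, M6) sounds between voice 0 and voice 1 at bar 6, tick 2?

m3

voice 0=D3 voice 1=F3 -> m3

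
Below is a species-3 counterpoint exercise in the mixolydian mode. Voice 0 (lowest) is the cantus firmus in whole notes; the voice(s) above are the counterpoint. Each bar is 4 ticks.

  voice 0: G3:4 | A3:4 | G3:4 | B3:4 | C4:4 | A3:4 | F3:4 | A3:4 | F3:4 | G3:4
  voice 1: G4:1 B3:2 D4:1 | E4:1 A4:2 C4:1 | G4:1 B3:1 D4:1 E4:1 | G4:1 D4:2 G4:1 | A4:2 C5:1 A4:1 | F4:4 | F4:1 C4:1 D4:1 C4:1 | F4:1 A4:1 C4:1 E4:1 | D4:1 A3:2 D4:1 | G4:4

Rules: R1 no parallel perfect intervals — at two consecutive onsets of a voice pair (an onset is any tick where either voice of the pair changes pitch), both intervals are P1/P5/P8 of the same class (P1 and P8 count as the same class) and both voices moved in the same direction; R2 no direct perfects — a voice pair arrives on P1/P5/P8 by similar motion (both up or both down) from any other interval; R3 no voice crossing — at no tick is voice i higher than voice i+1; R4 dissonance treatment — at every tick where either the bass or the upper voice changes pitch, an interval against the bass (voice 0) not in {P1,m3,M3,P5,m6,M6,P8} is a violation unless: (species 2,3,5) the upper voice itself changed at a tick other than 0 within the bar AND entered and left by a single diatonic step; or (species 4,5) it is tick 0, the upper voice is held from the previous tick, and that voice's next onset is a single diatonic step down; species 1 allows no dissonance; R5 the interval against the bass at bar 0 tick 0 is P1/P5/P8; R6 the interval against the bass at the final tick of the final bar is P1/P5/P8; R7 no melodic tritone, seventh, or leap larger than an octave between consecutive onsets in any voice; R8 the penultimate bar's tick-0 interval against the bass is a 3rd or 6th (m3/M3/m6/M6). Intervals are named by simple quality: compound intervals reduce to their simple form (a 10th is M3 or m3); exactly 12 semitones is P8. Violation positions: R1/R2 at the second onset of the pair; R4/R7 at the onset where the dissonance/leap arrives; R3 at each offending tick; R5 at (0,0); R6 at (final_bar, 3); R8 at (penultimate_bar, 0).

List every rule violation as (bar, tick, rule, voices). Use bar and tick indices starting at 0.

bar 0: v0=G3 v1=G4 downbeat P8
bar 1: v0=A3 v1=E4 downbeat P5
bar 2: v0=G3 v1=G4 downbeat P8
bar 3: v0=B3 v1=G4 downbeat m6
bar 4: v0=C4 v1=A4 downbeat M6
bar 5: v0=A3 v1=F4 downbeat m6
bar 6: v0=F3 v1=F4 downbeat P8
bar 7: v0=A3 v1=F4 downbeat m6
bar 8: v0=F3 v1=D4 downbeat M6
bar 9: v0=G3 v1=G4 downbeat P8
  -> R1 @ bar 1 tick 0 v(0, 1): G3/D4 P5 -> A3/E4 P5 similar
  -> R2 @ bar 9 tick 0 v(0, 1): F3/D4 M6 -> G3/G4 P8 similar

(1, 0, R1, (0, 1))
(9, 0, R2, (0, 1))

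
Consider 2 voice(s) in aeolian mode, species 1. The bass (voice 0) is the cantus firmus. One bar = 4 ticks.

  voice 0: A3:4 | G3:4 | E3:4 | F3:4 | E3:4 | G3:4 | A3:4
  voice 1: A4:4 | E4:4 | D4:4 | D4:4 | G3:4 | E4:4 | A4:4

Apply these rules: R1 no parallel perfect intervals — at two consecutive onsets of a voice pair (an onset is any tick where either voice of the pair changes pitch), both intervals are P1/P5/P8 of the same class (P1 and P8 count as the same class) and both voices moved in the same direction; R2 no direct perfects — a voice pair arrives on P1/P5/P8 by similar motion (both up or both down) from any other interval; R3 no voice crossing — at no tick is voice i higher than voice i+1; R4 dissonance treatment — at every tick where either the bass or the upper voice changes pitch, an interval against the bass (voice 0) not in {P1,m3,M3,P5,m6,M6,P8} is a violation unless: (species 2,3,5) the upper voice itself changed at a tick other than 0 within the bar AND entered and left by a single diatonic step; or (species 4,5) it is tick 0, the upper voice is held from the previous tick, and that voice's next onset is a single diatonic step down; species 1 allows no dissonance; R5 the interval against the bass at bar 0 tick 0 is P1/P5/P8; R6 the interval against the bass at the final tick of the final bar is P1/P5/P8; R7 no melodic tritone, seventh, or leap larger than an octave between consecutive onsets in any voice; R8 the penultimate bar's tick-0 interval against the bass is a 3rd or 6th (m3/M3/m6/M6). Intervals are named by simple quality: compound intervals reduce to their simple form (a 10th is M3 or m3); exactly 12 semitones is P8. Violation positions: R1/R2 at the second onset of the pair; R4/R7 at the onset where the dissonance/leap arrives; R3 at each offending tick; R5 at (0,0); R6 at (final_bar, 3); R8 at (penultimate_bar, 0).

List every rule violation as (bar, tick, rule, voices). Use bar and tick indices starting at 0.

(2, 0, R4, (0, 1))
(6, 0, R2, (0, 1))

bar 0: v0=A3 v1=A4 downbeat P8
bar 1: v0=G3 v1=E4 downbeat M6
bar 2: v0=E3 v1=D4 downbeat m7
bar 3: v0=F3 v1=D4 downbeat M6
bar 4: v0=E3 v1=G3 downbeat m3
bar 5: v0=G3 v1=E4 downbeat M6
bar 6: v0=A3 v1=A4 downbeat P8
  -> R4 @ bar 2 tick 0 v(0, 1): E3/D4 m7 untreated
  -> R2 @ bar 6 tick 0 v(0, 1): G3/E4 M6 -> A3/A4 P8 similar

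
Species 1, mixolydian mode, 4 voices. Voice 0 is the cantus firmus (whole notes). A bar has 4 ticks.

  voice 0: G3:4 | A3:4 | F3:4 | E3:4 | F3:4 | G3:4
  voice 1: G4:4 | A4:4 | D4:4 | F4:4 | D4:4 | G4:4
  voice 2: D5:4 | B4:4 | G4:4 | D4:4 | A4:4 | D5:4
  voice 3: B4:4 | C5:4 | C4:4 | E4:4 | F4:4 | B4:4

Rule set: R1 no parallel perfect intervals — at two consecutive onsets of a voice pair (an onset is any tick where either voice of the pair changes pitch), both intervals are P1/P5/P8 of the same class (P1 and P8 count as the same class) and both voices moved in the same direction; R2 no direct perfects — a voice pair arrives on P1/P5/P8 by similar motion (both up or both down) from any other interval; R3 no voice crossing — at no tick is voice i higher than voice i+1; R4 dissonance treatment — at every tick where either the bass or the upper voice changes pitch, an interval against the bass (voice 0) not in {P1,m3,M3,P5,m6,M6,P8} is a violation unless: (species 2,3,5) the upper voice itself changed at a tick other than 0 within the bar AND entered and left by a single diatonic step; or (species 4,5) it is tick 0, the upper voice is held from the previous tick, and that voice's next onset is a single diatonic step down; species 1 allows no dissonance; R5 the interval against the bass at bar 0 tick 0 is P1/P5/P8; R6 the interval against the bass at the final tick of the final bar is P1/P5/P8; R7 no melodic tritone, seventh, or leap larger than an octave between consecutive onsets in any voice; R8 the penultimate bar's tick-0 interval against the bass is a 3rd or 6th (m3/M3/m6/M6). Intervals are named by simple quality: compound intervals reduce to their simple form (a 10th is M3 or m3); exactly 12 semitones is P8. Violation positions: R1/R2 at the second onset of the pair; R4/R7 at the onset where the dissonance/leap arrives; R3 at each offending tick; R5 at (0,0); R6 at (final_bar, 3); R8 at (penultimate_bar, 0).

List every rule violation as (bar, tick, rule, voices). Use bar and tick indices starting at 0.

(0, 0, R3, (2, 3))
(0, 0, R5, (0, 3))
(0, 1, R3, (2, 3))
(0, 2, R3, (2, 3))
(0, 3, R3, (2, 3))
(1, 0, R1, (0, 1))
(1, 0, R4, (0, 2))
(2, 0, R2, (0, 3))
(2, 0, R2, (2, 3))
(2, 0, R3, (2, 3))
(2, 0, R4, (0, 2))
(2, 1, R3, (2, 3))
(2, 2, R3, (2, 3))
(2, 3, R3, (2, 3))
(3, 0, R3, (1, 2))
(3, 0, R4, (0, 1))
(3, 0, R4, (0, 2))
(3, 1, R3, (1, 2))
(3, 2, R3, (1, 2))
(3, 3, R3, (1, 2))
(4, 0, R1, (0, 3))
(4, 0, R3, (2, 3))
(4, 0, R8, (0, 3))
(4, 1, R3, (2, 3))
(4, 2, R3, (2, 3))
(4, 3, R3, (2, 3))
(5, 0, R1, (1, 2))
(5, 0, R2, (0, 1))
(5, 0, R2, (0, 2))
(5, 0, R3, (2, 3))
(5, 0, R7, (3,))
(5, 1, R3, (2, 3))
(5, 2, R3, (2, 3))
(5, 3, R3, (2, 3))
(5, 3, R6, (0, 3))

bar 0: v0=G3 v1=G4 v2=D5 v3=B4 downbeat M3
bar 1: v0=A3 v1=A4 v2=B4 v3=C5 downbeat m3
bar 2: v0=F3 v1=D4 v2=G4 v3=C4 downbeat P5
bar 3: v0=E3 v1=F4 v2=D4 v3=E4 downbeat P8
bar 4: v0=F3 v1=D4 v2=A4 v3=F4 downbeat P8
bar 5: v0=G3 v1=G4 v2=D5 v3=B4 downbeat M3
  -> R3 @ bar 0 tick 0 v(2, 3): D5 above B4
  -> R5 @ bar 0 tick 0 v(0, 3): opens on M3
  -> R3 @ bar 0 tick 1 v(2, 3): D5 above B4
  -> R3 @ bar 0 tick 2 v(2, 3): D5 above B4
  -> R3 @ bar 0 tick 3 v(2, 3): D5 above B4
  -> R1 @ bar 1 tick 0 v(0, 1): G3/G4 P8 -> A3/A4 P8 similar
  -> R4 @ bar 1 tick 0 v(0, 2): A3/B4 M2 untreated
  -> R2 @ bar 2 tick 0 v(0, 3): A3/C5 m3 -> F3/C4 P5 similar
  -> R2 @ bar 2 tick 0 v(2, 3): B4/C5 m2 -> G4/C4 P5 similar
  -> R3 @ bar 2 tick 0 v(2, 3): G4 above C4
  -> R4 @ bar 2 tick 0 v(0, 2): F3/G4 M2 untreated
  -> R3 @ bar 2 tick 1 v(2, 3): G4 above C4
  -> R3 @ bar 2 tick 2 v(2, 3): G4 above C4
  -> R3 @ bar 2 tick 3 v(2, 3): G4 above C4
  -> R3 @ bar 3 tick 0 v(1, 2): F4 above D4
  -> R4 @ bar 3 tick 0 v(0, 1): E3/F4 m2 untreated
  -> R4 @ bar 3 tick 0 v(0, 2): E3/D4 m7 untreated
  -> R3 @ bar 3 tick 1 v(1, 2): F4 above D4
  -> R3 @ bar 3 tick 2 v(1, 2): F4 above D4
  -> R3 @ bar 3 tick 3 v(1, 2): F4 above D4
  -> R1 @ bar 4 tick 0 v(0, 3): E3/E4 P8 -> F3/F4 P8 similar
  -> R3 @ bar 4 tick 0 v(2, 3): A4 above F4
  -> R8 @ bar 4 tick 0 v(0, 3): penult P8 not 3rd/6th
  -> R3 @ bar 4 tick 1 v(2, 3): A4 above F4
  -> R3 @ bar 4 tick 2 v(2, 3): A4 above F4
  -> R3 @ bar 4 tick 3 v(2, 3): A4 above F4
  -> R1 @ bar 5 tick 0 v(1, 2): D4/A4 P5 -> G4/D5 P5 similar
  -> R2 @ bar 5 tick 0 v(0, 1): F3/D4 M6 -> G3/G4 P8 similar
  -> R2 @ bar 5 tick 0 v(0, 2): F3/A4 M3 -> G3/D5 P5 similar
  -> R3 @ bar 5 tick 0 v(2, 3): D5 above B4
  -> R7 @ bar 5 tick 0 v(3,): F4->B4 leap 6st
  -> R3 @ bar 5 tick 1 v(2, 3): D5 above B4
  -> R3 @ bar 5 tick 2 v(2, 3): D5 above B4
  -> R3 @ bar 5 tick 3 v(2, 3): D5 above B4
  -> R6 @ bar 5 tick 3 v(0, 3): closes on M3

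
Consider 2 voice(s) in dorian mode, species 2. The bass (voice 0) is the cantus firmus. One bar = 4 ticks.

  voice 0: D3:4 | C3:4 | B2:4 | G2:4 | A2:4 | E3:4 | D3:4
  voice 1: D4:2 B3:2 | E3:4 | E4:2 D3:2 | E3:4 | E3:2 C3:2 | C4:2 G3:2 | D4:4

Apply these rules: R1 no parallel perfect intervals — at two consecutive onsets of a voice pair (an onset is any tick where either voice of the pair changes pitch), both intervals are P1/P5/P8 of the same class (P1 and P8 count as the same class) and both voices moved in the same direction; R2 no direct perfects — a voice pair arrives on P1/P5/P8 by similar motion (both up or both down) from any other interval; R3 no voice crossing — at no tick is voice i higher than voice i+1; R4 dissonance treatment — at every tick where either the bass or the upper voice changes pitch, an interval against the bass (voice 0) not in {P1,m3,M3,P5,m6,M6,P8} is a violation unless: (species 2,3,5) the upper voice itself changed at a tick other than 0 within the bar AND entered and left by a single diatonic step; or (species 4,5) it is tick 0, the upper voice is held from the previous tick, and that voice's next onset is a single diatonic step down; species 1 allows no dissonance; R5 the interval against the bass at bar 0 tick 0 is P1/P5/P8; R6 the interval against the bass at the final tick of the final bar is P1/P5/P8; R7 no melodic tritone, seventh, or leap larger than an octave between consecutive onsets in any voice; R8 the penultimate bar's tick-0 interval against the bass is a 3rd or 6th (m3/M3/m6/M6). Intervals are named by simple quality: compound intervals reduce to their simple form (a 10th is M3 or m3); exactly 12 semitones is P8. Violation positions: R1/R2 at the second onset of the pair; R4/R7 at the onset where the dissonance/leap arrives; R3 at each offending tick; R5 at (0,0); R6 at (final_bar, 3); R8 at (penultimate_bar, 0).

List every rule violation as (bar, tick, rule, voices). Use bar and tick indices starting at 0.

(2, 0, R4, (0, 1))
(2, 2, R7, (1,))

bar 0: v0=D3 v1=D4 downbeat P8
bar 1: v0=C3 v1=E3 downbeat M3
bar 2: v0=B2 v1=E4 downbeat P4
bar 3: v0=G2 v1=E3 downbeat M6
bar 4: v0=A2 v1=E3 downbeat P5
bar 5: v0=E3 v1=C4 downbeat m6
bar 6: v0=D3 v1=D4 downbeat P8
  -> R4 @ bar 2 tick 0 v(0, 1): B2/E4 P4 untreated
  -> R7 @ bar 2 tick 2 v(1,): E4->D3 leap 14st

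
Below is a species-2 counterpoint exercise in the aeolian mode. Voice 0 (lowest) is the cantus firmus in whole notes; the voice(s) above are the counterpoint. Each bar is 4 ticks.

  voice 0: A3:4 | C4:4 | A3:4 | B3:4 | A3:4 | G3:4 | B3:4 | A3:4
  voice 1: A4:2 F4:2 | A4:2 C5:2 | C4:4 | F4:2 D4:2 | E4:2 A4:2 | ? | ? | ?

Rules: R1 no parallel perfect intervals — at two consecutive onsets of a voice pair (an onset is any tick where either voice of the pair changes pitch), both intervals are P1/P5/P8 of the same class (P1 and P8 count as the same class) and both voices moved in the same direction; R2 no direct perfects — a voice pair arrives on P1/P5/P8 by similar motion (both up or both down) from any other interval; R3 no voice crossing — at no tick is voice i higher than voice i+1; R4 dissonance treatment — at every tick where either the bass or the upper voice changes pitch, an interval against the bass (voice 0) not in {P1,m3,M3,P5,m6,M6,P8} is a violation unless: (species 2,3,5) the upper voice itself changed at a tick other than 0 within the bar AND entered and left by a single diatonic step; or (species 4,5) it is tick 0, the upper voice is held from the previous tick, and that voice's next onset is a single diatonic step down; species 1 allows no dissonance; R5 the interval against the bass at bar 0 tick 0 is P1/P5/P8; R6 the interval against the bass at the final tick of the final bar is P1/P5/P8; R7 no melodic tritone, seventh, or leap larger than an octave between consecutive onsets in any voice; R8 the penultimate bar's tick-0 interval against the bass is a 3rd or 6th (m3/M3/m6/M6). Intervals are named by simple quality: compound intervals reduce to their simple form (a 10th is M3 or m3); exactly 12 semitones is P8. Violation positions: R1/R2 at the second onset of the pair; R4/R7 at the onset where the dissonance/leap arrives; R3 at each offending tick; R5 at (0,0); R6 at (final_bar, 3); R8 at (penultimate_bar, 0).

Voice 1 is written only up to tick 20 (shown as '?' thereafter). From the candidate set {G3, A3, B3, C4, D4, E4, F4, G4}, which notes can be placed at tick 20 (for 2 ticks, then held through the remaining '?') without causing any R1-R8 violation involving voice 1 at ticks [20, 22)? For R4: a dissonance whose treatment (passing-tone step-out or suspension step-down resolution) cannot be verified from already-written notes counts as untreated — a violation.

G3: violates R1,R7
A3: violates R4
B3: violates R7
C4: violates R4
D4: violates R2
E4: legal
F4: violates R4
G4: violates R1

{E4}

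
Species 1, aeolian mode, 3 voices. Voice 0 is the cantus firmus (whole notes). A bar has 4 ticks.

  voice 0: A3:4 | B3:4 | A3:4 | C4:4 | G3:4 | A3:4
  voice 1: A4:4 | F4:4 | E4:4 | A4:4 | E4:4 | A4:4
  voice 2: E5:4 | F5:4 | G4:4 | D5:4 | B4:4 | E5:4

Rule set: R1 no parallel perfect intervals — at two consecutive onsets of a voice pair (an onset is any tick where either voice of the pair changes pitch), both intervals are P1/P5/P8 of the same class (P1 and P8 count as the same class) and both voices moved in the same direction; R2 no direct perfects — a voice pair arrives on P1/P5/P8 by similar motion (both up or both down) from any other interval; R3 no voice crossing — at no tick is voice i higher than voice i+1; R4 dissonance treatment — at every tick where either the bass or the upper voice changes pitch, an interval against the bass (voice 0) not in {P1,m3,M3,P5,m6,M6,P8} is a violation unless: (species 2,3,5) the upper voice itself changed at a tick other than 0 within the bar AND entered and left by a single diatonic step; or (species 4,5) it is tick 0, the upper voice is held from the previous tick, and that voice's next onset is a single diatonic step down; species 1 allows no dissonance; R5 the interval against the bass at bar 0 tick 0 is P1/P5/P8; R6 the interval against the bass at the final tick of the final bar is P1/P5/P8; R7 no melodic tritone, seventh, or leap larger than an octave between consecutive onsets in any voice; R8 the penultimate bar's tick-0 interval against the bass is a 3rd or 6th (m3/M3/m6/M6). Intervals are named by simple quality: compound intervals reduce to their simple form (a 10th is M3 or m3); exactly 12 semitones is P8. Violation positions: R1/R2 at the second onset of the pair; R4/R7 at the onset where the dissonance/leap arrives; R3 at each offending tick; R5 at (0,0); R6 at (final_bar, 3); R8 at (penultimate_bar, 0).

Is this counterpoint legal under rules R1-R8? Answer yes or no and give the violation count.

bar 0: v0=A3 v1=A4 v2=E5 (P5)
bar 1: v0=B3 v1=F4 v2=F5 (TT)
bar 2: v0=A3 v1=E4 v2=G4 (m7)
bar 3: v0=C4 v1=A4 v2=D5 (M2)
bar 4: v0=G3 v1=E4 v2=B4 (M3)
bar 5: v0=A3 v1=A4 v2=E5 (P5)
  R4 @ bar1.0: B3/F4 TT untreated
  R4 @ bar1.0: B3/F5 TT untreated
  R2 @ bar2.0: B3/F4 TT -> A3/E4 P5 similar
  R4 @ bar2.0: A3/G4 m7 untreated
  R7 @ bar2.0: F5->G4 leap 10st
  R4 @ bar3.0: C4/D5 M2 untreated
  R2 @ bar4.0: A4/D5 P4 -> E4/B4 P5 similar
  R1 @ bar5.0: E4/B4 P5 -> A4/E5 P5 similar
  R2 @ bar5.0: G3/E4 M6 -> A3/A4 P8 similar
  R2 @ bar5.0: G3/B4 M3 -> A3/E5 P5 similar

No (10 violations)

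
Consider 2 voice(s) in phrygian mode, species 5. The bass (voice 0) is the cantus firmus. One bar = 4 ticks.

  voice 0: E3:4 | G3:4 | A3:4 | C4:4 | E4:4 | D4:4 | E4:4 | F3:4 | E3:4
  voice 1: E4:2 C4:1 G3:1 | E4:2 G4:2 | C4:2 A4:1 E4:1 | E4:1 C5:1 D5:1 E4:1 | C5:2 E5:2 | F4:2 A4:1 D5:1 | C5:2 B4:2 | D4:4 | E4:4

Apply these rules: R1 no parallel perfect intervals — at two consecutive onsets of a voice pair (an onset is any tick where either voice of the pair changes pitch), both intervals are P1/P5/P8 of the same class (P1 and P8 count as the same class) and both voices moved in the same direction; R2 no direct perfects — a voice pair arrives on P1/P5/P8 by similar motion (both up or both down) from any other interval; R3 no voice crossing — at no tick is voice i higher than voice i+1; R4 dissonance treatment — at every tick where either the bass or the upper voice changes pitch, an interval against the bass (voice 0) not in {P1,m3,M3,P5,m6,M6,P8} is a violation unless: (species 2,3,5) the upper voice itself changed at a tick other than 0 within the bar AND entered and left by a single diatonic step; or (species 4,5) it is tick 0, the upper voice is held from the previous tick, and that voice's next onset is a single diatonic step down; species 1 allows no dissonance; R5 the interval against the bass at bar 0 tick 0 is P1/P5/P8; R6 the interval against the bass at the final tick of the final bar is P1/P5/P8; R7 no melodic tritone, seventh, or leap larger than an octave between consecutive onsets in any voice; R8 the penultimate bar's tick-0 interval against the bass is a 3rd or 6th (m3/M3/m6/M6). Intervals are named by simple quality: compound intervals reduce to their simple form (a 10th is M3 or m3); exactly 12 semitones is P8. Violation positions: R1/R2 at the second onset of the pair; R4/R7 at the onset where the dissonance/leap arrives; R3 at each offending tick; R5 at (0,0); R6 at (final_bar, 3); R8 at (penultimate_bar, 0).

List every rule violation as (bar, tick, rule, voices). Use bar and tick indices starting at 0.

bar 0: v0=E3 v1=E4 downbeat P8
bar 1: v0=G3 v1=E4 downbeat M6
bar 2: v0=A3 v1=C4 downbeat m3
bar 3: v0=C4 v1=E4 downbeat M3
bar 4: v0=E4 v1=C5 downbeat m6
bar 5: v0=D4 v1=F4 downbeat m3
bar 6: v0=E4 v1=C5 downbeat m6
bar 7: v0=F3 v1=D4 downbeat M6
bar 8: v0=E3 v1=E4 downbeat P8
  -> R4 @ bar 3 tick 2 v(0, 1): C4/D5 M2 untreated
  -> R7 @ bar 3 tick 3 v(1,): D5->E4 leap 10st
  -> R7 @ bar 5 tick 0 v(1,): E5->F4 leap 11st
  -> R7 @ bar 7 tick 0 v(0,): E4->F3 leap 11st

(3, 2, R4, (0, 1))
(3, 3, R7, (1,))
(5, 0, R7, (1,))
(7, 0, R7, (0,))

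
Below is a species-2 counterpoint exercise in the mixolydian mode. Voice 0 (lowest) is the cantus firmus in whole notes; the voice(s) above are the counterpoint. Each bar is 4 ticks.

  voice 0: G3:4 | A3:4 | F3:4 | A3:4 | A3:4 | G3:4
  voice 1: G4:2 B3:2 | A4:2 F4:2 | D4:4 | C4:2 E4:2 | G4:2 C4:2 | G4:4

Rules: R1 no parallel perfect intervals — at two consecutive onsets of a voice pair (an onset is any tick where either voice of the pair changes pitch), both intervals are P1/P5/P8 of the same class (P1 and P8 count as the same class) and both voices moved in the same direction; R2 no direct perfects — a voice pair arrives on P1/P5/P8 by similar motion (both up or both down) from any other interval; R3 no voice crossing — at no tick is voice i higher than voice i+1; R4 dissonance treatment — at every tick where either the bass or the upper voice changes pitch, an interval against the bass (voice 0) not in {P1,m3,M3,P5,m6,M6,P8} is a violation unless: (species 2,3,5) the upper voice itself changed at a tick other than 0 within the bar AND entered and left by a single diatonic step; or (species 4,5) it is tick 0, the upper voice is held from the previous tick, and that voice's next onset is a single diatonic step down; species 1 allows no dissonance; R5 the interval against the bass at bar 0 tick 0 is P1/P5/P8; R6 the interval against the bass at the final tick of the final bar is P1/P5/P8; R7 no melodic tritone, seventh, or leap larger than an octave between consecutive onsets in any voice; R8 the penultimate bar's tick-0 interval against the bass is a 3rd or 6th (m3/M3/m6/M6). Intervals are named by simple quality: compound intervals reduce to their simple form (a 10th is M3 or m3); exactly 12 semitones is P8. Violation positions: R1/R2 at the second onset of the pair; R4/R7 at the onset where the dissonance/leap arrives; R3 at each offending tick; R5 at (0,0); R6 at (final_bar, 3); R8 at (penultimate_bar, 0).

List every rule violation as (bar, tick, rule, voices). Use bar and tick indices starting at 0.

bar 0: v0=G3 v1=G4 downbeat P8
bar 1: v0=A3 v1=A4 downbeat P8
bar 2: v0=F3 v1=D4 downbeat M6
bar 3: v0=A3 v1=C4 downbeat m3
bar 4: v0=A3 v1=G4 downbeat m7
bar 5: v0=G3 v1=G4 downbeat P8
  -> R2 @ bar 1 tick 0 v(0, 1): G3/B3 M3 -> A3/A4 P8 similar
  -> R7 @ bar 1 tick 0 v(1,): B3->A4 leap 10st
  -> R4 @ bar 4 tick 0 v(0, 1): A3/G4 m7 untreated
  -> R8 @ bar 4 tick 0 v(0, 1): penult m7 not 3rd/6th

(1, 0, R2, (0, 1))
(1, 0, R7, (1,))
(4, 0, R4, (0, 1))
(4, 0, R8, (0, 1))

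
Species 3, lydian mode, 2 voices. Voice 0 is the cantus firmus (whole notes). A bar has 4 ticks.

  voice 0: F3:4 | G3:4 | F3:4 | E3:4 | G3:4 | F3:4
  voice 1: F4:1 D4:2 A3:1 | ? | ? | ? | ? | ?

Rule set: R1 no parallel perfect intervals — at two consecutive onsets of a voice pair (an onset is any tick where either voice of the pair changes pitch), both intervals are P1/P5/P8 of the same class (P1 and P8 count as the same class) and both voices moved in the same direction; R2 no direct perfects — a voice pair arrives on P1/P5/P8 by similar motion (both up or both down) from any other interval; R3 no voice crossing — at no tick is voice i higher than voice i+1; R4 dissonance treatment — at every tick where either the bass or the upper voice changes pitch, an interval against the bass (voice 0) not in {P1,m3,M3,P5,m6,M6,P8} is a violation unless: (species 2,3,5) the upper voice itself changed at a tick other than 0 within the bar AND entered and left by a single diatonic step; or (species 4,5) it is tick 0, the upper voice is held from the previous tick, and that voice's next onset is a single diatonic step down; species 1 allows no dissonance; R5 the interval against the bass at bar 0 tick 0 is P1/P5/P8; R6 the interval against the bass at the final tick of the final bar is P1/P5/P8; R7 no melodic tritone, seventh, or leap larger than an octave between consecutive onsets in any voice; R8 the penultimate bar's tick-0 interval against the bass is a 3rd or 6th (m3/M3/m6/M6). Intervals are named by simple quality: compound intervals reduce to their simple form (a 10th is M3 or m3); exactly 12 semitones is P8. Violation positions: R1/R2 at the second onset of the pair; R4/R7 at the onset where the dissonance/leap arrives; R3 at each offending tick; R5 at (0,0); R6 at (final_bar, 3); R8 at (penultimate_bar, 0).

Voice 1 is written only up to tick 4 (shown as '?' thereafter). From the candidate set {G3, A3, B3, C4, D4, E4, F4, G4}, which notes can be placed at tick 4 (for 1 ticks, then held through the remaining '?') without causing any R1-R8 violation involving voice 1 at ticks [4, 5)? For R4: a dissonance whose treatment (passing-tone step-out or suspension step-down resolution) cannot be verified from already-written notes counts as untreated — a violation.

G3: legal
A3: violates R4
B3: legal
C4: violates R4
D4: violates R2
E4: legal
F4: violates R4
G4: violates R2,R7

{B3, E4, G3}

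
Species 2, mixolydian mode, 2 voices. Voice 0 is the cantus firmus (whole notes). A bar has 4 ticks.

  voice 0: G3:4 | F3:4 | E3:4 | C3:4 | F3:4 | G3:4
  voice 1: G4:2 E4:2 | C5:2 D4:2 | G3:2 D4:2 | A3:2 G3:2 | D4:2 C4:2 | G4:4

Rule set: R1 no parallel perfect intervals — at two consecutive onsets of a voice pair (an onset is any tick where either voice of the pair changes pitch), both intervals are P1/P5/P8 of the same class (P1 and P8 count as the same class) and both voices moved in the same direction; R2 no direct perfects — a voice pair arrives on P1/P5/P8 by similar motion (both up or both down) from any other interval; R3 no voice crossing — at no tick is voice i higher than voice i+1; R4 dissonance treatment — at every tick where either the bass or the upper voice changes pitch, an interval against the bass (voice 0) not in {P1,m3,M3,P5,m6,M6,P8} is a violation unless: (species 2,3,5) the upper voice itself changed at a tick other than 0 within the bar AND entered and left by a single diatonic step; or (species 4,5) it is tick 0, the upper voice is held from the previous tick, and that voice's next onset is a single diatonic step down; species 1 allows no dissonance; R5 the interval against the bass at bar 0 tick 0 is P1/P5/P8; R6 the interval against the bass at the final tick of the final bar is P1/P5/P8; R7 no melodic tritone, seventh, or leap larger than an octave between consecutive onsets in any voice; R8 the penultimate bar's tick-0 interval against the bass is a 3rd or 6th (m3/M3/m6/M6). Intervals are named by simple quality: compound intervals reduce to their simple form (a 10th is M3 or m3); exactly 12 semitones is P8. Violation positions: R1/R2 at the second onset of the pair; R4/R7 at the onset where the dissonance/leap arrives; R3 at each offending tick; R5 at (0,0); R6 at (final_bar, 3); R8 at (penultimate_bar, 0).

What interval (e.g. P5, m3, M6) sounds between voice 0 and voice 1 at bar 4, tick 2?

P5

voice 0=F3 voice 1=C4 -> P5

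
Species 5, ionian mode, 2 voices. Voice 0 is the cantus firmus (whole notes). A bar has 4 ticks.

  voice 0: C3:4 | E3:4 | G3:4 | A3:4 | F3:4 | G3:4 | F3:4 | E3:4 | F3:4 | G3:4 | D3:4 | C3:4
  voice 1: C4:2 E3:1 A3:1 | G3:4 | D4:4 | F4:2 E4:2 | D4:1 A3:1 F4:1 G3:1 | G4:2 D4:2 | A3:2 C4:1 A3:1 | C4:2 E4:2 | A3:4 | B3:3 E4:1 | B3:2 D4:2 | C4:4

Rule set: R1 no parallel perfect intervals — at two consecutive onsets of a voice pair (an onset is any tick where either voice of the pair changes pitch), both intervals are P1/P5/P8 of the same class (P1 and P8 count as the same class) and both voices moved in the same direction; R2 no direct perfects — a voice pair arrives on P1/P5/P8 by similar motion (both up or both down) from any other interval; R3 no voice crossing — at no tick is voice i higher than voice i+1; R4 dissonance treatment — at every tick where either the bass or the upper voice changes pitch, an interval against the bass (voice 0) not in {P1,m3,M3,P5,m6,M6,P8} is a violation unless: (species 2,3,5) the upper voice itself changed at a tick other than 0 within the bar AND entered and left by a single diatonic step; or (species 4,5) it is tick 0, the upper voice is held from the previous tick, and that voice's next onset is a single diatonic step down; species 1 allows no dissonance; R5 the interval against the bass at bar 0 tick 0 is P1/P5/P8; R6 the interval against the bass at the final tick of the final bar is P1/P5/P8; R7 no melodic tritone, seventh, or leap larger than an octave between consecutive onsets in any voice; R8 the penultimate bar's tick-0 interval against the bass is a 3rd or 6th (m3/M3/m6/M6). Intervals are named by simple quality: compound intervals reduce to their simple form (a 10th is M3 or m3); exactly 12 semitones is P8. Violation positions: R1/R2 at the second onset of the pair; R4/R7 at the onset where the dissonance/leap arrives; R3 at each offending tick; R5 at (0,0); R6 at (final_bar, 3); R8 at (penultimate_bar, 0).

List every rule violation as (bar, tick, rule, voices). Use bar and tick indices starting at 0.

(2, 0, R2, (0, 1))
(4, 3, R4, (0, 1))
(4, 3, R7, (1,))
(5, 0, R2, (0, 1))
(11, 0, R1, (0, 1))

bar 0: v0=C3 v1=C4 downbeat P8
bar 1: v0=E3 v1=G3 downbeat m3
bar 2: v0=G3 v1=D4 downbeat P5
bar 3: v0=A3 v1=F4 downbeat m6
bar 4: v0=F3 v1=D4 downbeat M6
bar 5: v0=G3 v1=G4 downbeat P8
bar 6: v0=F3 v1=A3 downbeat M3
bar 7: v0=E3 v1=C4 downbeat m6
bar 8: v0=F3 v1=A3 downbeat M3
bar 9: v0=G3 v1=B3 downbeat M3
bar 10: v0=D3 v1=B3 downbeat M6
bar 11: v0=C3 v1=C4 downbeat P8
  -> R2 @ bar 2 tick 0 v(0, 1): E3/G3 m3 -> G3/D4 P5 similar
  -> R4 @ bar 4 tick 3 v(0, 1): F3/G3 M2 untreated
  -> R7 @ bar 4 tick 3 v(1,): F4->G3 leap 10st
  -> R2 @ bar 5 tick 0 v(0, 1): F3/G3 M2 -> G3/G4 P8 similar
  -> R1 @ bar 11 tick 0 v(0, 1): D3/D4 P8 -> C3/C4 P8 similar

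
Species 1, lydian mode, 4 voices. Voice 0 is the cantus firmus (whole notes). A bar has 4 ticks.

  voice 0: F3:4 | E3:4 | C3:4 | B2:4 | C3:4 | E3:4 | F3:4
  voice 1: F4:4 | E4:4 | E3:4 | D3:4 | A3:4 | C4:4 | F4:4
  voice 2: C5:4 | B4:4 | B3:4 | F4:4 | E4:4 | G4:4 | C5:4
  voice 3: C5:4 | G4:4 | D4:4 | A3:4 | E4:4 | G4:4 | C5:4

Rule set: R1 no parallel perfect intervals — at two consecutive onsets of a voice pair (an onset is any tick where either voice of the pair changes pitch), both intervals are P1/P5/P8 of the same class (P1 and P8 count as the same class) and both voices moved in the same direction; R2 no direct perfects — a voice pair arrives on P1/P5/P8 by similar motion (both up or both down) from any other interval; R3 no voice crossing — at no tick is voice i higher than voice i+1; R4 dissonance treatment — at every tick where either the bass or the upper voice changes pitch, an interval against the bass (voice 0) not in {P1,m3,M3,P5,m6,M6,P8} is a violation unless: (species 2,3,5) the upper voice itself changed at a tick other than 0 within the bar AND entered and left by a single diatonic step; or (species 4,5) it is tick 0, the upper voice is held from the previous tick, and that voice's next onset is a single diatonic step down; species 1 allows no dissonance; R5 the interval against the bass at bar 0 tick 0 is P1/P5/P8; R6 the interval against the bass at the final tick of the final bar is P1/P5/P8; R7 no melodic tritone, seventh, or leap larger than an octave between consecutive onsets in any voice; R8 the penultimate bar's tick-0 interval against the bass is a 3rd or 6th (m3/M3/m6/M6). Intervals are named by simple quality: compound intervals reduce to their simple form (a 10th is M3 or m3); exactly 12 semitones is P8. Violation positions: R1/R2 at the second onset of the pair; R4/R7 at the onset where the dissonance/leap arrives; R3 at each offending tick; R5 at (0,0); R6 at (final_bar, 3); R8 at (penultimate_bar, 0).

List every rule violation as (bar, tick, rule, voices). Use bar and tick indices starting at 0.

(1, 0, R1, (0, 1))
(1, 0, R1, (0, 2))
(1, 0, R1, (1, 2))
(1, 0, R3, (2, 3))
(1, 1, R3, (2, 3))
(1, 2, R3, (2, 3))
(1, 3, R3, (2, 3))
(2, 0, R1, (1, 2))
(2, 0, R4, (0, 2))
(2, 0, R4, (0, 3))
(3, 0, R2, (1, 3))
(3, 0, R3, (2, 3))
(3, 0, R4, (0, 2))
(3, 0, R4, (0, 3))
(3, 0, R7, (2,))
(3, 1, R3, (2, 3))
(3, 2, R3, (2, 3))
(3, 3, R3, (2, 3))
(4, 0, R1, (1, 3))
(5, 0, R1, (1, 2))
(5, 0, R1, (1, 3))
(5, 0, R1, (2, 3))
(6, 0, R1, (1, 2))
(6, 0, R1, (1, 3))
(6, 0, R1, (2, 3))
(6, 0, R2, (0, 1))
(6, 0, R2, (0, 2))
(6, 0, R2, (0, 3))

bar 0: v0=F3 v1=F4 v2=C5 v3=C5 downbeat P5
bar 1: v0=E3 v1=E4 v2=B4 v3=G4 downbeat m3
bar 2: v0=C3 v1=E3 v2=B3 v3=D4 downbeat M2
bar 3: v0=B2 v1=D3 v2=F4 v3=A3 downbeat m7
bar 4: v0=C3 v1=A3 v2=E4 v3=E4 downbeat M3
bar 5: v0=E3 v1=C4 v2=G4 v3=G4 downbeat m3
bar 6: v0=F3 v1=F4 v2=C5 v3=C5 downbeat P5
  -> R1 @ bar 1 tick 0 v(0, 1): F3/F4 P8 -> E3/E4 P8 similar
  -> R1 @ bar 1 tick 0 v(0, 2): F3/C5 P5 -> E3/B4 P5 similar
  -> R1 @ bar 1 tick 0 v(1, 2): F4/C5 P5 -> E4/B4 P5 similar
  -> R3 @ bar 1 tick 0 v(2, 3): B4 above G4
  -> R3 @ bar 1 tick 1 v(2, 3): B4 above G4
  -> R3 @ bar 1 tick 2 v(2, 3): B4 above G4
  -> R3 @ bar 1 tick 3 v(2, 3): B4 above G4
  -> R1 @ bar 2 tick 0 v(1, 2): E4/B4 P5 -> E3/B3 P5 similar
  -> R4 @ bar 2 tick 0 v(0, 2): C3/B3 M7 untreated
  -> R4 @ bar 2 tick 0 v(0, 3): C3/D4 M2 untreated
  -> R2 @ bar 3 tick 0 v(1, 3): E3/D4 m7 -> D3/A3 P5 similar
  -> R3 @ bar 3 tick 0 v(2, 3): F4 above A3
  -> R4 @ bar 3 tick 0 v(0, 2): B2/F4 TT untreated
  -> R4 @ bar 3 tick 0 v(0, 3): B2/A3 m7 untreated
  -> R7 @ bar 3 tick 0 v(2,): B3->F4 leap 6st
  -> R3 @ bar 3 tick 1 v(2, 3): F4 above A3
  -> R3 @ bar 3 tick 2 v(2, 3): F4 above A3
  -> R3 @ bar 3 tick 3 v(2, 3): F4 above A3
  -> R1 @ bar 4 tick 0 v(1, 3): D3/A3 P5 -> A3/E4 P5 similar
  -> R1 @ bar 5 tick 0 v(1, 2): A3/E4 P5 -> C4/G4 P5 similar
  -> R1 @ bar 5 tick 0 v(1, 3): A3/E4 P5 -> C4/G4 P5 similar
  -> R1 @ bar 5 tick 0 v(2, 3): E4/E4 P1 -> G4/G4 P1 similar
  -> R1 @ bar 6 tick 0 v(1, 2): C4/G4 P5 -> F4/C5 P5 similar
  -> R1 @ bar 6 tick 0 v(1, 3): C4/G4 P5 -> F4/C5 P5 similar
  -> R1 @ bar 6 tick 0 v(2, 3): G4/G4 P1 -> C5/C5 P1 similar
  -> R2 @ bar 6 tick 0 v(0, 1): E3/C4 m6 -> F3/F4 P8 similar
  -> R2 @ bar 6 tick 0 v(0, 2): E3/G4 m3 -> F3/C5 P5 similar
  -> R2 @ bar 6 tick 0 v(0, 3): E3/G4 m3 -> F3/C5 P5 similar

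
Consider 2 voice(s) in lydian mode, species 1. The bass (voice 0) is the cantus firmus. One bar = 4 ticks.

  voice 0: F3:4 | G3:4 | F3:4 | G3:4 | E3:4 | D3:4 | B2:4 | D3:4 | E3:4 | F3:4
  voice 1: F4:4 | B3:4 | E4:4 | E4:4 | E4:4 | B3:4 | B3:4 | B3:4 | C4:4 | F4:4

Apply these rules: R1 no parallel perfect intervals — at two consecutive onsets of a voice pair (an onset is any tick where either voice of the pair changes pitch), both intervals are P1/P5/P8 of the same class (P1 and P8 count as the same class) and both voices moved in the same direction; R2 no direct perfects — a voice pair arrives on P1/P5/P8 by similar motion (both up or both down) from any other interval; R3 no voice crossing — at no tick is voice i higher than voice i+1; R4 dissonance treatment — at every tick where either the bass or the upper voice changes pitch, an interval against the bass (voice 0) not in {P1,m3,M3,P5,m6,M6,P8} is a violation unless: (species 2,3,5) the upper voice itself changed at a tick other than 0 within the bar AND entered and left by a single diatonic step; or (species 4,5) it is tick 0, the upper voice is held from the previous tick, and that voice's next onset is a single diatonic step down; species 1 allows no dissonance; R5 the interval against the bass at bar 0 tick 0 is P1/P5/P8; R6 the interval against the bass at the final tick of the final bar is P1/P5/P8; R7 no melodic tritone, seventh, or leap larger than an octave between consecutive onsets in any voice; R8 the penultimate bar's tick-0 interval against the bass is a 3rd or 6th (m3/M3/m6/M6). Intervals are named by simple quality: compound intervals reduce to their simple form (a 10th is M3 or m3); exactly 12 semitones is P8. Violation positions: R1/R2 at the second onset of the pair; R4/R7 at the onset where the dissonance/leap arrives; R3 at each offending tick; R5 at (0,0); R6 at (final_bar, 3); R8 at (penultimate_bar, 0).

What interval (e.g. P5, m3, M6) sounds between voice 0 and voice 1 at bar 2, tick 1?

voice 0=F3 voice 1=E4 -> M7

M7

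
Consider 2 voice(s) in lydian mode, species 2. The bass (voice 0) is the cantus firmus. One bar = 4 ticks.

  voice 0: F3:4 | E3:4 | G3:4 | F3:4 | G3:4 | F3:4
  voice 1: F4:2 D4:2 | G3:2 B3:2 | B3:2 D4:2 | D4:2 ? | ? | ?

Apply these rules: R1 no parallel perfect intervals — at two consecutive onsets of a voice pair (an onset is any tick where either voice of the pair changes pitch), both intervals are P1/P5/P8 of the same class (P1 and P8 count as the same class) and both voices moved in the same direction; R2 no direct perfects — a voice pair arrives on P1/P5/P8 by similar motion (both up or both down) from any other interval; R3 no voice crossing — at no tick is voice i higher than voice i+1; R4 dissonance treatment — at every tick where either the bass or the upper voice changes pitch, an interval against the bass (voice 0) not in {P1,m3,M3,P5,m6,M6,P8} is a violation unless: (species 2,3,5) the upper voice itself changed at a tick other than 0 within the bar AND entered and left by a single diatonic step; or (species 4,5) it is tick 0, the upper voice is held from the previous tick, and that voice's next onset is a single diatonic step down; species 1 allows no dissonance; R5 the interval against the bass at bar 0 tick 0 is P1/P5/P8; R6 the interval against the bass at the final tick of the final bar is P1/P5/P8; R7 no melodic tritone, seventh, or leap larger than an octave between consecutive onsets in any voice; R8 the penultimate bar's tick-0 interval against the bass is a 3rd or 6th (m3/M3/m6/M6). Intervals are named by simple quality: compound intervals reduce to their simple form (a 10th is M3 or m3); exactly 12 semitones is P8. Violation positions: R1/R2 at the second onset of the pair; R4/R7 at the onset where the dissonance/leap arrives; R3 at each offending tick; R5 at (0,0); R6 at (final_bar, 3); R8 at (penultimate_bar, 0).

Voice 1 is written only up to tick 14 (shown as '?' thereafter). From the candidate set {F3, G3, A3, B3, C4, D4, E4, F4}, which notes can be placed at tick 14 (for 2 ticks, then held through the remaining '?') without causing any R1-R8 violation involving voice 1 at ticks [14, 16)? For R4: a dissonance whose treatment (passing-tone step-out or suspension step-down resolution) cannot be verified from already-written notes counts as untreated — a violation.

{A3, C4, D4, F3, F4}

F3: legal
G3: violates R4
A3: legal
B3: violates R4
C4: legal
D4: legal
E4: violates R4
F4: legal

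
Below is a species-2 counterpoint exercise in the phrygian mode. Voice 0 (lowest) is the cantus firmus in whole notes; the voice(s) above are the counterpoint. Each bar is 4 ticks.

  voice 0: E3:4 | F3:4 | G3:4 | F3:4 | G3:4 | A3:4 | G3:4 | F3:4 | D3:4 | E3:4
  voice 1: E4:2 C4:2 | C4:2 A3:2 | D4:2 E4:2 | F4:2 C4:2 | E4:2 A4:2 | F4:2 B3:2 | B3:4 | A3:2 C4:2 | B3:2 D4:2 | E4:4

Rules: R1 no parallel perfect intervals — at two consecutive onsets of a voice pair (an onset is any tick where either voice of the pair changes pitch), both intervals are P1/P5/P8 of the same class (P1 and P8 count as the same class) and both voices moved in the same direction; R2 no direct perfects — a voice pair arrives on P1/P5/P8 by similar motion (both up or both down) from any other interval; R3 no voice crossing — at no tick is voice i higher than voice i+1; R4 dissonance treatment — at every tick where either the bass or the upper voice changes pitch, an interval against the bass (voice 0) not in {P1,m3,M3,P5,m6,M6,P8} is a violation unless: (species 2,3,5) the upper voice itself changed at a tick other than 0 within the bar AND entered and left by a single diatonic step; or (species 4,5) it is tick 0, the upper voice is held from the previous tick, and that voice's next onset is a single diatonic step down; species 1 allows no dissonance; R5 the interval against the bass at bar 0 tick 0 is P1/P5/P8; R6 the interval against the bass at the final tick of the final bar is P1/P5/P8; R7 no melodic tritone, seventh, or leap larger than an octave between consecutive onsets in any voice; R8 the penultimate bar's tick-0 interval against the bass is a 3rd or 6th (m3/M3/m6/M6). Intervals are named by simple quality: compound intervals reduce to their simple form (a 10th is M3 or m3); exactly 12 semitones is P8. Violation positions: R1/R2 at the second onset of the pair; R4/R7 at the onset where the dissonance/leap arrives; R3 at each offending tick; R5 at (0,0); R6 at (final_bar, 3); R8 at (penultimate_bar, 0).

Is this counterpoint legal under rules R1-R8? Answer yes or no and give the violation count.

No (5 violations)

bar 0: v0=E3 v1=E4 (P8)
bar 1: v0=F3 v1=C4 (P5)
bar 2: v0=G3 v1=D4 (P5)
bar 3: v0=F3 v1=F4 (P8)
bar 4: v0=G3 v1=E4 (M6)
bar 5: v0=A3 v1=F4 (m6)
bar 6: v0=G3 v1=B3 (M3)
bar 7: v0=F3 v1=A3 (M3)
bar 8: v0=D3 v1=B3 (M6)
bar 9: v0=E3 v1=E4 (P8)
  R2 @ bar2.0: F3/A3 M3 -> G3/D4 P5 similar
  R4 @ bar4.2: G3/A4 M2 untreated
  R4 @ bar5.2: A3/B3 M2 untreated
  R7 @ bar5.2: F4->B3 leap 6st
  R1 @ bar9.0: D3/D4 P8 -> E3/E4 P8 similar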